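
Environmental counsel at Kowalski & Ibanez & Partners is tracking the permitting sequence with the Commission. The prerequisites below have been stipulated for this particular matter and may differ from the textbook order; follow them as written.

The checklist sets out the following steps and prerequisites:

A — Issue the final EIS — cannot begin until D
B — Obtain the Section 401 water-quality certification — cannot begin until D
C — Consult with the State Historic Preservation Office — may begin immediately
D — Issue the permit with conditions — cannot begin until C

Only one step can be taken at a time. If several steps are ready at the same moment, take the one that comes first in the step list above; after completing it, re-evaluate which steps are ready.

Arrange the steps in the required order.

C has no prerequisites → C first.
Next only D has its prerequisites met → D.
Ready: A and B. A is listed earlier → A.
B needed D, now all done → B.

C D A B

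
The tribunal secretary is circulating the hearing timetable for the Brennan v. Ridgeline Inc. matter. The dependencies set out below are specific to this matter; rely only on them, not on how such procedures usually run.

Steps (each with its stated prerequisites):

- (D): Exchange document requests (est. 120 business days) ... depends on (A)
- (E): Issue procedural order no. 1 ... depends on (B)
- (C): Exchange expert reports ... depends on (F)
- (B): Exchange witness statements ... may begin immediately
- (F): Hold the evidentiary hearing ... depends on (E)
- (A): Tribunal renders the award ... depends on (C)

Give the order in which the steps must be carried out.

(B) has no prerequisites → (B) first.
(E) needed (B), now all done → (E).
(F) is the only step now ready → (F).
(C) needed (F), now all done → (C).
(A) is the only step now ready → (A).
Next only (D) has its prerequisites met → (D).

(B), (E), (F), (C), (A), (D)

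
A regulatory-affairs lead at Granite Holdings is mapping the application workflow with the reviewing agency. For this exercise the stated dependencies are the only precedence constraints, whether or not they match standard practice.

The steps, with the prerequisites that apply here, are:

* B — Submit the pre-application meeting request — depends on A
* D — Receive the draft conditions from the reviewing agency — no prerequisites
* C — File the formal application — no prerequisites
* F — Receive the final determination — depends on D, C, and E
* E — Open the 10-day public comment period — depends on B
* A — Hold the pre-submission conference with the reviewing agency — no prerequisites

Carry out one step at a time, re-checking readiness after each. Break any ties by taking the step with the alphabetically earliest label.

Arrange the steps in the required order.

A, C and D have no prerequisites; A has the earlier label, so A is first.
B now also ready, so the ready set is {B, C, D}; B has the earlier label → B.
C, D and E are all available; C has the earlier label → C.
Now D and E have their prerequisites met. D has the earlier label, so D next.
E is the only step now ready → E.
That leaves F as the only ready step → F.

A → B → C → D → E → F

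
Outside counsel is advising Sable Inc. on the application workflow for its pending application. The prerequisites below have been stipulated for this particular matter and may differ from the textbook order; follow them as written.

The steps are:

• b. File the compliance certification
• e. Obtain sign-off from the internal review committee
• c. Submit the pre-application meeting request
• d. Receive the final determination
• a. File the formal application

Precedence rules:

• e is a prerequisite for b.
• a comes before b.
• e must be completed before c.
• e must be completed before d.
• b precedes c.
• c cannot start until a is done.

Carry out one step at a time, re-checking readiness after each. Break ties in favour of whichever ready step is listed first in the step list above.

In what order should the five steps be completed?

Nothing is required for e and a. e is listed earlier → e first.
Now d and a have their prerequisites met. d is listed earlier, so d next.
That leaves a as the only ready step → a.
b needed e and a, now all done → b.
Next only c has its prerequisites met → c.

e → d → a → b → c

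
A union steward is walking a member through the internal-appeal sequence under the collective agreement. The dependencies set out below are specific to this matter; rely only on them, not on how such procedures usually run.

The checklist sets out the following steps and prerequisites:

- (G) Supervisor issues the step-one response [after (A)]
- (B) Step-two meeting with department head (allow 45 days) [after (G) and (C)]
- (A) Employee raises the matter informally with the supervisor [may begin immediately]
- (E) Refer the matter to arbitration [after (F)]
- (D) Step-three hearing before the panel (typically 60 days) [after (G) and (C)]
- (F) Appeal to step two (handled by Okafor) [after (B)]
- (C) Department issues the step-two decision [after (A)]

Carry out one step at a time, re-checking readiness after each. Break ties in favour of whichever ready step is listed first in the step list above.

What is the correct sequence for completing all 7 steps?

Only (A) has no prerequisites, so it is first.
(G) and (C) are both available; (G) is listed earlier → (G).
(C) needed (A), now all done → (C).
Now (B) and (D) have their prerequisites met. (B) is listed earlier, so (B) next.
Ready: (D) and (F). (D) is listed earlier → (D).
(F) needed (B), now all done → (F).
(E) needed (F), now all done → (E).

(A), (G), (C), (B), (D), (F), (E)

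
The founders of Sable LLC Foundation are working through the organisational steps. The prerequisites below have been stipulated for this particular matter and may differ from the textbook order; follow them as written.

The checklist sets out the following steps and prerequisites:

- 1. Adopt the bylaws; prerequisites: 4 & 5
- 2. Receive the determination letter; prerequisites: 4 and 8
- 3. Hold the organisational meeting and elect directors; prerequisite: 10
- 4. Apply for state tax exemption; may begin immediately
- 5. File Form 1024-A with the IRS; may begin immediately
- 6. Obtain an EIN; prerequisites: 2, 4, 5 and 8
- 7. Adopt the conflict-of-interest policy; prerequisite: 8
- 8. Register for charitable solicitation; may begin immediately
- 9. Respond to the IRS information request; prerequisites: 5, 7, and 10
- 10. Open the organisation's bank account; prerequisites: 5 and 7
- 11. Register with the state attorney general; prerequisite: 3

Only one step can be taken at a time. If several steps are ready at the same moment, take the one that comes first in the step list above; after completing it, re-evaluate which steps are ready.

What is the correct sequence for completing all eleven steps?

4, 5 and 8 have no prerequisites; 4 is listed earlier, so 4 is first.
Ready: 5 and 8. 5 is listed earlier → 5.
1 now also ready, so the ready set is {1, 8}; 1 is listed earlier → 1.
8 is the only step now ready → 8.
2 and 7 are both available; 2 is listed earlier → 2.
Now 6 and 7 have their prerequisites met. 6 is listed earlier, so 6 next.
7 is the only step now ready → 7.
Next only 10 has its prerequisites met → 10.
Now 3 and 9 have their prerequisites met. 3 is listed earlier, so 3 next.
11 now also ready, so the ready set is {9, 11}; 9 is listed earlier → 9.
That leaves 11 as the only ready step → 11.

4, 5, 1, 8, 2, 6, 7, 10, 3, 9, 11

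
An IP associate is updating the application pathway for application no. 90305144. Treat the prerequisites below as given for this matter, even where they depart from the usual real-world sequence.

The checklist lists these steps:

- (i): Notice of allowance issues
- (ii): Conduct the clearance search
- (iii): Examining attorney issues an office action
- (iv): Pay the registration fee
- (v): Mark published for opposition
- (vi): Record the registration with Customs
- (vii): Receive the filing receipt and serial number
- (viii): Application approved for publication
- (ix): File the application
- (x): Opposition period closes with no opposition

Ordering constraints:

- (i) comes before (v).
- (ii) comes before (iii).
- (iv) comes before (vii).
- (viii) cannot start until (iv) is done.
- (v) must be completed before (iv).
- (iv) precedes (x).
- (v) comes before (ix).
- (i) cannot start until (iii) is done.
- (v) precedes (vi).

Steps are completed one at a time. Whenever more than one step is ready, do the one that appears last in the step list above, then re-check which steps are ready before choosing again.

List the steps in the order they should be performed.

(ii), (iii), (i), (v), (ix), (vi), (iv), (x), (viii), (vii)

Only (ii) has no prerequisites, so it is first.
(iii) is the only step now ready → (iii).
(i) needed (iii), now all done → (i).
That leaves (v) as the only ready step → (v).
(ix), (vi) and (iv) are all available; (ix) is listed later → (ix).
(vi) and (iv) are both available; (vi) is listed later → (vi).
(iv) needed (v), now all done → (iv).
Now (x), (viii) and (vii) have their prerequisites met. (x) is listed later, so (x) next.
Ready: (viii) and (vii). (viii) is listed later → (viii).
(vii) needed (iv), now all done → (vii).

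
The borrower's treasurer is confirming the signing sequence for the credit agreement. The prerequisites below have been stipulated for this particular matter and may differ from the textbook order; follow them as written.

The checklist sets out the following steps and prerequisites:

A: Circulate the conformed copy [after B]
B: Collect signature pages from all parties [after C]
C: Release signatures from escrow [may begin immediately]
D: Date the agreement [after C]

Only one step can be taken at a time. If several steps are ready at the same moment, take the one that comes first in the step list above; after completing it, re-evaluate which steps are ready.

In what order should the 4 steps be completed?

C, B, A, D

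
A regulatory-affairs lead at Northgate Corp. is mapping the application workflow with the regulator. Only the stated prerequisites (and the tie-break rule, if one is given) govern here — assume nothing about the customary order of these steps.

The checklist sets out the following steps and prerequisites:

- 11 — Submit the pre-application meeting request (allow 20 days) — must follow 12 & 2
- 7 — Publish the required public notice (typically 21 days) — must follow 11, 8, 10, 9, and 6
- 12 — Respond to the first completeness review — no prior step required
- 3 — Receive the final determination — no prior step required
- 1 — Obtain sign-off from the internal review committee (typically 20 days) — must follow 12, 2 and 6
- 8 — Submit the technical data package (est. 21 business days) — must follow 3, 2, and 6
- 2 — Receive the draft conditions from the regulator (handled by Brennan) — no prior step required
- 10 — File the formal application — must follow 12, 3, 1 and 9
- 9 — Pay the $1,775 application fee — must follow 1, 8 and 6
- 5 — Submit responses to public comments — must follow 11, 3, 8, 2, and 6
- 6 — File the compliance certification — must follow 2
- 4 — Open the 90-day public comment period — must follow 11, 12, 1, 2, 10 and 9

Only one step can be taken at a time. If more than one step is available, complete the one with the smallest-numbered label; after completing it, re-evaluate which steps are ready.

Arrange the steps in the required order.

2, 3 and 12 have no prerequisites; 2 has the earlier label, so 2 is first.
Ready: 3, 6 and 12. 3 has the earlier label → 3.
Now 6 and 12 have their prerequisites met. 6 has the earlier label, so 6 next.
Now 8 and 12 have their prerequisites met. 8 has the earlier label, so 8 next.
That leaves 12 as the only ready step → 12.
Ready: 1 and 11. 1 has the earlier label → 1.
Ready: 9 and 11. 9 has the earlier label → 9.
Now 10 and 11 have their prerequisites met. 10 has the earlier label, so 10 next.
That leaves 11 as the only ready step → 11.
Now 4, 5 and 7 have their prerequisites met. 4 has the earlier label, so 4 next.
5 and 7 are both available; 5 has the earlier label → 5.
7 needed 6, 8, 9, 10 and 11, now all done → 7.

2 3 6 8 12 1 9 10 11 4 5 7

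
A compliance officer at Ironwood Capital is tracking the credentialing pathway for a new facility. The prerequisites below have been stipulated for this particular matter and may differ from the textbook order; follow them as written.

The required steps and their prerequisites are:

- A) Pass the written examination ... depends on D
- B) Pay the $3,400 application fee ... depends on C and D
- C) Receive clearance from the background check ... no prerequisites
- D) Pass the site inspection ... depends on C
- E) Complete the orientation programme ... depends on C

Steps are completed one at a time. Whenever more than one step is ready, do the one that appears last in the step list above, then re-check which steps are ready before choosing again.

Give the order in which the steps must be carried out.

C has no prerequisites → C first.
E and D are both available; E is listed later → E.
Next only D has its prerequisites met → D.
Now B and A have their prerequisites met. B is listed later, so B next.
A is the only step now ready → A.

C, E, D, B, A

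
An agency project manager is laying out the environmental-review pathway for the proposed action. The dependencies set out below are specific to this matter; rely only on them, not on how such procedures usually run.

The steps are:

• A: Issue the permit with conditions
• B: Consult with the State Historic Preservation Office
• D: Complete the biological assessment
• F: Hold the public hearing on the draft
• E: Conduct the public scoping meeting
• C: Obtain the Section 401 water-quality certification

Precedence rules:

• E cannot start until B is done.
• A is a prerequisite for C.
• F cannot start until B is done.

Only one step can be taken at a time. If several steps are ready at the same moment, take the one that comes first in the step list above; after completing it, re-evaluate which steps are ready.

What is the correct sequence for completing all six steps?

A B D F E C

Nothing is required for A, B and D. A is listed earlier → A first.
B, D and C are all available; B is listed earlier → B.
F and E now also ready, so the ready set is {D, F, E, C}; D is listed earlier → D.
Now F, E and C have their prerequisites met. F is listed earlier, so F next.
Ready: E and C. E is listed earlier → E.
Next only C has its prerequisites met → C.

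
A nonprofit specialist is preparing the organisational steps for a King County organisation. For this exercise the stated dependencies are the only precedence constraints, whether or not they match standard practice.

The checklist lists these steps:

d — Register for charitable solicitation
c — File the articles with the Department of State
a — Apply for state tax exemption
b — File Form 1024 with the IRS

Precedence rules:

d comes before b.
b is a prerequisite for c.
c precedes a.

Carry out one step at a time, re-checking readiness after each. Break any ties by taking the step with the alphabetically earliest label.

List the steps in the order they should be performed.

Only d has no prerequisites, so it is first.
That leaves b as the only ready step → b.
Next only c has its prerequisites met → c.
That leaves a as the only ready step → a.

d, b, c, a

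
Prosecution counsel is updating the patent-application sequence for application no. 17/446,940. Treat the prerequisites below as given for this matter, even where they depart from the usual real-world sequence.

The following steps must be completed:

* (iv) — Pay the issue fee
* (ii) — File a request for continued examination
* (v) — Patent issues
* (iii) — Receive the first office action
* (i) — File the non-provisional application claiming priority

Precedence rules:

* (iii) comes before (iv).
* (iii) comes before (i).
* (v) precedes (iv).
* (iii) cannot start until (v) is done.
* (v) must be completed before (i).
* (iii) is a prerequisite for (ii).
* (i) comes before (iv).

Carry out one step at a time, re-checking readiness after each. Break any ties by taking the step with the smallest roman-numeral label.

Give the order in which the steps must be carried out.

(v) has no prerequisites → (v) first.
(iii) is the only step now ready → (iii).
Ready: (i) and (ii). (i) has the earlier label → (i).
(iv) now also ready, so the ready set is {(ii), (iv)}; (ii) has the earlier label → (ii).
(iv) needed (i), (iii) and (v), now all done → (iv).

(v), (iii), (i), (ii), (iv)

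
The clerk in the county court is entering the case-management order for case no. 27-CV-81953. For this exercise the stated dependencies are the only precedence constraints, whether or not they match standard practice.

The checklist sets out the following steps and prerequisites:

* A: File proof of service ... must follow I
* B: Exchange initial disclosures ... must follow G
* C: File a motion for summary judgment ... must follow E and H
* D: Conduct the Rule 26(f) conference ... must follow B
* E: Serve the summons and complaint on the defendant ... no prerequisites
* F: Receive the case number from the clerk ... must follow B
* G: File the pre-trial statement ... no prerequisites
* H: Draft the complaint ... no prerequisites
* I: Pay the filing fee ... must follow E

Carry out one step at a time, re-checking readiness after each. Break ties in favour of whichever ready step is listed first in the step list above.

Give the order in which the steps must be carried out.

E G B D F H C I A

Nothing is required for E, G and H. E is listed earlier → E first.
Ready: G, H and I. G is listed earlier → G.
B now also ready, so the ready set is {B, H, I}; B is listed earlier → B.
D and F now also ready, so the ready set is {D, F, H, I}; D is listed earlier → D.
Now F, H and I have their prerequisites met. F is listed earlier, so F next.
Ready: H and I. H is listed earlier → H.
C now also ready, so the ready set is {C, I}; C is listed earlier → C.
I is the only step now ready → I.
A needed I, now all done → A.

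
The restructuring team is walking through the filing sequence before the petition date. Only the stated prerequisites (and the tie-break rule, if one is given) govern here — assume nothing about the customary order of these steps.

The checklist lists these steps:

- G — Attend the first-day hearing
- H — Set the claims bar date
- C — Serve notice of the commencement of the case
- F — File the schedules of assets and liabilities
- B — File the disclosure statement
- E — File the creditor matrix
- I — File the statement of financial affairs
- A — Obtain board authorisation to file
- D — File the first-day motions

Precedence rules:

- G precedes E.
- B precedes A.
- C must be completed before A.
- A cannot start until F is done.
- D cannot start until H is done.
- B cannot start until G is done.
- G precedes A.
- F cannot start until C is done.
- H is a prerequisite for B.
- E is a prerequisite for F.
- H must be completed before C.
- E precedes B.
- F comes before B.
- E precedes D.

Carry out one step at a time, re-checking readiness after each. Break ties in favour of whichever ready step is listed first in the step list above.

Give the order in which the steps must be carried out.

G, H and I have no prerequisites; G is listed earlier, so G is first.
Ready: H, E and I. H is listed earlier → H.
Now C, E and I have their prerequisites met. C is listed earlier, so C next.
E and I are both available; E is listed earlier → E.
F and D now also ready, so the ready set is {F, I, D}; F is listed earlier → F.
Now B, I and D have their prerequisites met. B is listed earlier, so B next.
Ready: I, A and D. I is listed earlier → I.
A and D are both available; A is listed earlier → A.
D is the only step now ready → D.

G, H, C, E, F, B, I, A, D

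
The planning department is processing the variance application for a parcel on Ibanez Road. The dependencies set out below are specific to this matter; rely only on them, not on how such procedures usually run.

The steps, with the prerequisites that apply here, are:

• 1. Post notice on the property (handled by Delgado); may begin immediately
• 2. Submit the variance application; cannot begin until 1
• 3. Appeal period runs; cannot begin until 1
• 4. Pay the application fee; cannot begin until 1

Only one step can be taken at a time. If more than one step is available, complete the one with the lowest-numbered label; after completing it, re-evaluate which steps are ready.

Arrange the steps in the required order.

1, 2, 3, 4

1 is the only step with nothing outstanding, so it goes first.
Ready: 2, 3 and 4. 2 has the earlier label → 2.
Ready: 3 and 4. 3 has the earlier label → 3.
That leaves 4 as the only ready step → 4.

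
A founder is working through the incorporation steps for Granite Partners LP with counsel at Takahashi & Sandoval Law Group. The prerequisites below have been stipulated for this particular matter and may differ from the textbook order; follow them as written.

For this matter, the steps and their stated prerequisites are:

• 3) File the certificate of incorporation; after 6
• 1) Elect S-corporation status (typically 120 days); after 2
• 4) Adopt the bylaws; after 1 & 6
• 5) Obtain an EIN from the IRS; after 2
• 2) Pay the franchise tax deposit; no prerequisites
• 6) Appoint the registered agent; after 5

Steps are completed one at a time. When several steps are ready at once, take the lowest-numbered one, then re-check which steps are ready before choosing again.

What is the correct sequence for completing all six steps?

2 → 1 → 5 → 6 → 3 → 4

2 has no prerequisites → 2 first.
Ready: 1 and 5. 1 has the earlier label → 1.
5 needed 2, now all done → 5.
6 needed 5, now all done → 6.
Now 3 and 4 have their prerequisites met. 3 has the earlier label, so 3 next.
4 needed 1 and 6, now all done → 4.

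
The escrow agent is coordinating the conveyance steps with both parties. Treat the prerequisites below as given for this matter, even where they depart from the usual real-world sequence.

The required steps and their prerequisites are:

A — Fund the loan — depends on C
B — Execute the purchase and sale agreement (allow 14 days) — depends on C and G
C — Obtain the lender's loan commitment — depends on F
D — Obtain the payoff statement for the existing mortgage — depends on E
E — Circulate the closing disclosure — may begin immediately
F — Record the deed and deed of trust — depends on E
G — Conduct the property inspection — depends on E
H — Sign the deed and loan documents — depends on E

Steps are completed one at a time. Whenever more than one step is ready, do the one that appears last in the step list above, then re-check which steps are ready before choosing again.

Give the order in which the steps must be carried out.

E H G F D C B A

E is the only step with nothing outstanding, so it goes first.
Now H, G, F and D have their prerequisites met. H is listed later, so H next.
Ready: G, F and D. G is listed later → G.
Now F and D have their prerequisites met. F is listed later, so F next.
Ready: D and C. D is listed later → D.
C needed F, now all done → C.
Now B and A have their prerequisites met. B is listed later, so B next.
A needed C, now all done → A.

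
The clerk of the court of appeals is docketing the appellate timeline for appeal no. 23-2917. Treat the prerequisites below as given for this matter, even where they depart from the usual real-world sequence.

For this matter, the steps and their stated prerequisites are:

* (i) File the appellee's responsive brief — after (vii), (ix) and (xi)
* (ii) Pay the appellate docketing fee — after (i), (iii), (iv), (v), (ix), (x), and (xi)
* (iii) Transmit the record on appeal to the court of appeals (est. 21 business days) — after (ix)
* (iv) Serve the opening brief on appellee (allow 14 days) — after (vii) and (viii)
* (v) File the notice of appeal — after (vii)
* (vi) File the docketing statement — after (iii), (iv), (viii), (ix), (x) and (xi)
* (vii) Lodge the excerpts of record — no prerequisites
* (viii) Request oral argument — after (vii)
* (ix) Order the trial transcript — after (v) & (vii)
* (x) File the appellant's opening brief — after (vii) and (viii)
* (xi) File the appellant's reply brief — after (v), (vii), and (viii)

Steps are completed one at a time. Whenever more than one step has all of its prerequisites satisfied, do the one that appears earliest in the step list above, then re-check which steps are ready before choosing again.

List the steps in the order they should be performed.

(vii) has no prerequisites → (vii) first.
Now (v) and (viii) have their prerequisites met. (v) is listed earlier, so (v) next.
(ix) now also ready, so the ready set is {(viii), (ix)}; (viii) is listed earlier → (viii).
(iv), (ix), (x) and (xi) are all available; (iv) is listed earlier → (iv).
Ready: (ix), (x) and (xi). (ix) is listed earlier → (ix).
Now (iii), (x) and (xi) have their prerequisites met. (iii) is listed earlier, so (iii) next.
(x) and (xi) are both available; (x) is listed earlier → (x).
(xi) needed (v), (vii) and (viii), now all done → (xi).
(i) and (vi) are both available; (i) is listed earlier → (i).
(ii) now also ready, so the ready set is {(ii), (vi)}; (ii) is listed earlier → (ii).
(vi) needed (iii), (iv), (viii), (ix), (x) and (xi), now all done → (vi).

(vii) (v) (viii) (iv) (ix) (iii) (x) (xi) (i) (ii) (vi)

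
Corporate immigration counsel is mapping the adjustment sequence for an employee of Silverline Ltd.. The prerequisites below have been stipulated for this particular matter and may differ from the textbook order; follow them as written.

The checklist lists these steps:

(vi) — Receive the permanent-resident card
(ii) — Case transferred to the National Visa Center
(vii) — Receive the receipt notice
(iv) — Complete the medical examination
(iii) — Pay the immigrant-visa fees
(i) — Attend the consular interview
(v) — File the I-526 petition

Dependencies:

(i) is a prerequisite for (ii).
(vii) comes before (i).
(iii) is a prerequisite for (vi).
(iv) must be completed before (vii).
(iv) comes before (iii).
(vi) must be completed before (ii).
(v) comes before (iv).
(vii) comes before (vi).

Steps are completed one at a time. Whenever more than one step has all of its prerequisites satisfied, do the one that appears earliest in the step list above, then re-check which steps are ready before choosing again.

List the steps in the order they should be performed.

Only (v) has no prerequisites, so it is first.
Next only (iv) has its prerequisites met → (iv).
Now (vii) and (iii) have their prerequisites met. (vii) is listed earlier, so (vii) next.
(i) now also ready, so the ready set is {(iii), (i)}; (iii) is listed earlier → (iii).
(vi) now also ready, so the ready set is {(vi), (i)}; (vi) is listed earlier → (vi).
That leaves (i) as the only ready step → (i).
(ii) is the only step now ready → (ii).

(v) (iv) (vii) (iii) (vi) (i) (ii)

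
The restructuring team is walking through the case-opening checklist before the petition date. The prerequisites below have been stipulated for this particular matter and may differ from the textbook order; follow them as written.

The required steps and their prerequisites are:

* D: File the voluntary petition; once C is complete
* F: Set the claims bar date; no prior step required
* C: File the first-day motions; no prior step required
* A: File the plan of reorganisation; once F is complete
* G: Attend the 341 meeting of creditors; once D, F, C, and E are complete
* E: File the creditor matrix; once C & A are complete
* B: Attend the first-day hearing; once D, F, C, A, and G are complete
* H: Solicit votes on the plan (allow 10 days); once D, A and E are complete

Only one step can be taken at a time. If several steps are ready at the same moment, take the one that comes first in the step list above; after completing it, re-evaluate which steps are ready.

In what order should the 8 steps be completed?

F and C have no prerequisites; F is listed earlier, so F is first.
A now also ready, so the ready set is {C, A}; C is listed earlier → C.
D now also ready, so the ready set is {D, A}; D is listed earlier → D.
A is the only step now ready → A.
Next only E has its prerequisites met → E.
Ready: G and H. G is listed earlier → G.
Now B and H have their prerequisites met. B is listed earlier, so B next.
Next only H has its prerequisites met → H.

F → C → D → A → E → G → B → H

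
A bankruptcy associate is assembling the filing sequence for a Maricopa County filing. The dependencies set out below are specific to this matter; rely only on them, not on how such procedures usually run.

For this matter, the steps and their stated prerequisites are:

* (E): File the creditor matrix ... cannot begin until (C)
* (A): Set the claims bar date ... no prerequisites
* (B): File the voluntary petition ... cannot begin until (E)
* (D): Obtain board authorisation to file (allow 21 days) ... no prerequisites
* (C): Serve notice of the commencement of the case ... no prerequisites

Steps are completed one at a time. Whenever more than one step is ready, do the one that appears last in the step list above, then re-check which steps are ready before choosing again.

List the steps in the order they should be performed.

(C), (D), (A), (E), (B)

Nothing is required for (C), (D) and (A). (C) is listed later → (C) first.
(E) now also ready, so the ready set is {(D), (A), (E)}; (D) is listed later → (D).
Ready: (A) and (E). (A) is listed later → (A).
(E) needed (C), now all done → (E).
(B) needed (E), now all done → (B).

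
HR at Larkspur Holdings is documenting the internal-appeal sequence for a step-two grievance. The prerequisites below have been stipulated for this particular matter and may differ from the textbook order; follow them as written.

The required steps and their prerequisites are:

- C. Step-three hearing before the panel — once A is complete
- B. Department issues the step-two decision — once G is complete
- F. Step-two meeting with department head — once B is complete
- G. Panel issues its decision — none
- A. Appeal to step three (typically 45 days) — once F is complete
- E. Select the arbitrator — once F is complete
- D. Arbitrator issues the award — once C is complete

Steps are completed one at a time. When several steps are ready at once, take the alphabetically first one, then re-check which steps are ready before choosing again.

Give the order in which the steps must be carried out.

G, B, F, A, C, D, E

Only G has no prerequisites, so it is first.
That leaves B as the only ready step → B.
That leaves F as the only ready step → F.
A and E are both available; A has the earlier label → A.
Ready: C and E. C has the earlier label → C.
D now also ready, so the ready set is {D, E}; D has the earlier label → D.
E needed F, now all done → E.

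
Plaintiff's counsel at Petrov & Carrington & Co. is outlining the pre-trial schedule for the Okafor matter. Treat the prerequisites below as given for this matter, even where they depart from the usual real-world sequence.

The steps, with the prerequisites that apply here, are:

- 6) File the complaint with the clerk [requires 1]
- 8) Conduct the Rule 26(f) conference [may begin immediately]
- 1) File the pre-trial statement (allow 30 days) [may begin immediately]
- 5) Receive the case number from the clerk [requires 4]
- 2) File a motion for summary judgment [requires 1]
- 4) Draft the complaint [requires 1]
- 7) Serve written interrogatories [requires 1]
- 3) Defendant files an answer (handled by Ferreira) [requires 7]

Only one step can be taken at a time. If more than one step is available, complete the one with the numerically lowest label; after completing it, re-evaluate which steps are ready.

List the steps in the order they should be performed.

1 → 2 → 4 → 5 → 6 → 7 → 3 → 8

1 and 8 have no prerequisites; 1 has the earlier label, so 1 is first.
Now 2, 4, 6, 7 and 8 have their prerequisites met. 2 has the earlier label, so 2 next.
Now 4, 6, 7 and 8 have their prerequisites met. 4 has the earlier label, so 4 next.
Ready: 5, 6, 7 and 8. 5 has the earlier label → 5.
Ready: 6, 7 and 8. 6 has the earlier label → 6.
Now 7 and 8 have their prerequisites met. 7 has the earlier label, so 7 next.
3 now also ready, so the ready set is {3, 8}; 3 has the earlier label → 3.
8 is the only step now ready → 8.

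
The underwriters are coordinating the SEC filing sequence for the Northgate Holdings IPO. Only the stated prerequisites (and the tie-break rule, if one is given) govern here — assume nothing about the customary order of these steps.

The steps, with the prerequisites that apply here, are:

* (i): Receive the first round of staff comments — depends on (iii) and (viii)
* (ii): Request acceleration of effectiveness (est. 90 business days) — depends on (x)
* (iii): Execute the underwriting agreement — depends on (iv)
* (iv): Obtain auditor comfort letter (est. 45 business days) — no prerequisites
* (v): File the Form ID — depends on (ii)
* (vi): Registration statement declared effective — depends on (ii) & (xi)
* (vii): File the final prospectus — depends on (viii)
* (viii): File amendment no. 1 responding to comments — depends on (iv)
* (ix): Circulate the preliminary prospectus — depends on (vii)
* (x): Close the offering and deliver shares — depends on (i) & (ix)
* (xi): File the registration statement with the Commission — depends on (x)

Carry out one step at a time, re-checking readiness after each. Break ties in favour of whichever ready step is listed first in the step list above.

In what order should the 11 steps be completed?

(iv) (iii) (viii) (i) (vii) (ix) (x) (ii) (v) (xi) (vi)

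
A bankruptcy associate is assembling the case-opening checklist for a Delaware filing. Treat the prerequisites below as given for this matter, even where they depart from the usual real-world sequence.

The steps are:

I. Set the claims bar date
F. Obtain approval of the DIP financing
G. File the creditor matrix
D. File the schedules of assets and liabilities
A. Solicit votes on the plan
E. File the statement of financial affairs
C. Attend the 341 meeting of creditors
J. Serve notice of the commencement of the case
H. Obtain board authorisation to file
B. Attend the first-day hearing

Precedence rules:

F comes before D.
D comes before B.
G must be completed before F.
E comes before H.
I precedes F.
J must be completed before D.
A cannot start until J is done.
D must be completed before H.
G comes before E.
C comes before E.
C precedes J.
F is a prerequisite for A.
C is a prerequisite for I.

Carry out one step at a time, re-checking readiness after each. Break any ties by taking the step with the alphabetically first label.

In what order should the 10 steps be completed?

C, G, E, I, F, J, A, D, B, H

Nothing is required for C and G. C has the earlier label → C first.
I and J now also ready, so the ready set is {G, I, J}; G has the earlier label → G.
E, I and J are all available; E has the earlier label → E.
I and J are both available; I has the earlier label → I.
F now also ready, so the ready set is {F, J}; F has the earlier label → F.
J is the only step now ready → J.
A and D are both available; A has the earlier label → A.
That leaves D as the only ready step → D.
B and H are both available; B has the earlier label → B.
That leaves H as the only ready step → H.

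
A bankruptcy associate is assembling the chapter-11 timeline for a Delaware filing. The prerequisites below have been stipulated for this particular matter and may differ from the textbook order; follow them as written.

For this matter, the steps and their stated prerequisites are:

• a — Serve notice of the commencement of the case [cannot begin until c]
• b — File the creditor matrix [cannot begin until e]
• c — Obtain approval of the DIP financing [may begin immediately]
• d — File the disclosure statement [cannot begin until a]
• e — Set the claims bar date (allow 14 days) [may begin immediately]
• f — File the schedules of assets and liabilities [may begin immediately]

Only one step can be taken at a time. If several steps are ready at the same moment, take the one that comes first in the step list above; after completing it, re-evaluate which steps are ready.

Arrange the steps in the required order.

Nothing is required for c, e and f. c is listed earlier → c first.
a, e and f are all available; a is listed earlier → a.
d, e and f are all available; d is listed earlier → d.
e and f are both available; e is listed earlier → e.
Ready: b and f. b is listed earlier → b.
That leaves f as the only ready step → f.

c, a, d, e, b, f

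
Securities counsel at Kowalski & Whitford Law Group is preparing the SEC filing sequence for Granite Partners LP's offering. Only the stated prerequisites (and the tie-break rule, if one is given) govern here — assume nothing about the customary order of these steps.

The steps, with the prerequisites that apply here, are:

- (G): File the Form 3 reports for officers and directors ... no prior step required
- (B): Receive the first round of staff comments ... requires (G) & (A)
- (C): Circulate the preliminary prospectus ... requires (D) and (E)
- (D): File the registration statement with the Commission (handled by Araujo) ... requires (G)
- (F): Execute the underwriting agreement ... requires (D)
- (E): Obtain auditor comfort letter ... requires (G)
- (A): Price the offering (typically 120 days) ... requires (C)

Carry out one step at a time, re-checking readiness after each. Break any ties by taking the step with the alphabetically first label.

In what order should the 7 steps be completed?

(G), (D), (E), (C), (A), (B), (F)

Only (G) has no prerequisites, so it is first.
(D) and (E) are both available; (D) has the earlier label → (D).
(E) and (F) are both available; (E) has the earlier label → (E).
(C) now also ready, so the ready set is {(C), (F)}; (C) has the earlier label → (C).
(A) now also ready, so the ready set is {(A), (F)}; (A) has the earlier label → (A).
Ready: (B) and (F). (B) has the earlier label → (B).
Next only (F) has its prerequisites met → (F).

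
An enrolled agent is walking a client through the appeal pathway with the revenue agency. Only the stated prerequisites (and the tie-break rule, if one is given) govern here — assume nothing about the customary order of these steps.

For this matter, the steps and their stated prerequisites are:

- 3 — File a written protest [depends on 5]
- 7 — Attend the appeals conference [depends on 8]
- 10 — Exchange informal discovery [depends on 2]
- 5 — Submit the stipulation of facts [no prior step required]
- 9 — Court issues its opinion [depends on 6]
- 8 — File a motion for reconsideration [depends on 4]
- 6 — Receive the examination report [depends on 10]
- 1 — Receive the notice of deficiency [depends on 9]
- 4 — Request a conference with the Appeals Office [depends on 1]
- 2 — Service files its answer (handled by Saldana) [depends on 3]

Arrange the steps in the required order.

5 → 3 → 2 → 10 → 6 → 9 → 1 → 4 → 8 → 7

5 has no prerequisites → 5 first.
3 needed 5, now all done → 3.
2 needed 3, now all done → 2.
10 is the only step now ready → 10.
6 needed 10, now all done → 6.
9 needed 6, now all done → 9.
Next only 1 has its prerequisites met → 1.
That leaves 4 as the only ready step → 4.
8 needed 4, now all done → 8.
7 is the only step now ready → 7.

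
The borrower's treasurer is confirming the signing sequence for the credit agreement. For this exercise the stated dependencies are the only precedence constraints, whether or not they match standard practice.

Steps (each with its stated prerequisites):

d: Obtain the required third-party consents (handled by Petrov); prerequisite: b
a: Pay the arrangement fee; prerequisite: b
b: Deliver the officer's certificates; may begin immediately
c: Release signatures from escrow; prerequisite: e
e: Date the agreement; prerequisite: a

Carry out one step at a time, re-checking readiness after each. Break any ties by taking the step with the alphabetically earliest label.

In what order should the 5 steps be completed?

b is the only step with nothing outstanding, so it goes first.
Now a and d have their prerequisites met. a has the earlier label, so a next.
e now also ready, so the ready set is {d, e}; d has the earlier label → d.
e is the only step now ready → e.
c needed e, now all done → c.

b a d e c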